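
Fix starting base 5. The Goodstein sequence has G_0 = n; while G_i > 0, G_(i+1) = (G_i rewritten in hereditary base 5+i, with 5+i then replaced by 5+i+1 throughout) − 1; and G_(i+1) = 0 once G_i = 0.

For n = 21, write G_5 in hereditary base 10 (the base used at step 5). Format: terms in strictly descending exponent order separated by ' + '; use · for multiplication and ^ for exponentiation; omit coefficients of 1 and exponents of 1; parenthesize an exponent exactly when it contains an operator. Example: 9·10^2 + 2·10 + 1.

i=0: 21 = 4·5 + 1 (b=5); 5→6: 4·6 + 1 = 25; 25−1 = 24
i=1: 24 = 4·6 (b=6); 6→7: 4·7 = 28; 28−1 = 27
i=2: 27 = 3·7 + 6 (b=7); 7→8: 3·8 + 6 = 30; 30−1 = 29
i=3: 29 = 3·8 + 5 (b=8); 8→9: 3·9 + 5 = 32; 32−1 = 31
i=4: 31 = 3·9 + 4 (b=9); 9→10: 3·10 + 4 = 34; 34−1 = 33
i=5: 33 = 3·10 + 3 (b=10); 10→11: 3·11 + 3 = 36; 36−1 = 35

3·10 + 3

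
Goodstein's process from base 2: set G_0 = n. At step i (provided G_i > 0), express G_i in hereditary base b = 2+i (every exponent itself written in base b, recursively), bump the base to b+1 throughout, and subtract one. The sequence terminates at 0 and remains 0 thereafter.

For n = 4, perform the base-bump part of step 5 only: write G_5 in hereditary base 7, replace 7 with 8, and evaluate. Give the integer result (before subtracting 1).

(0) 4|_2 = 2^2 ↦ 3^3|_3 = 27 ⇒ 26
(1) 26|_3 = 2·3^2 + 2·3 + 2 ↦ 2·4^2 + 2·4 + 2|_4 = 42 ⇒ 41
(2) 41|_4 = 2·4^2 + 2·4 + 1 ↦ 2·5^2 + 2·5 + 1|_5 = 61 ⇒ 60
(3) 60|_5 = 2·5^2 + 2·5 ↦ 2·6^2 + 2·6|_6 = 84 ⇒ 83
(4) 83|_6 = 2·6^2 + 6 + 5 ↦ 2·7^2 + 7 + 5|_7 = 110 ⇒ 109
(5) 109|_7 = 2·7^2 + 7 + 4 ↦ 2·8^2 + 8 + 4|_8 = 140 ⇒ 139

140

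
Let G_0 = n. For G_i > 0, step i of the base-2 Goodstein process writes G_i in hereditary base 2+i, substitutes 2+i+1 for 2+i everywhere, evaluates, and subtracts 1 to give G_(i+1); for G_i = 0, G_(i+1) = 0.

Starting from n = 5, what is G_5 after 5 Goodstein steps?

i=0: 5 = 2^2 + 1 (b=2); 2→3: 3^3 + 1 = 28; 28−1 = 27
i=1: 27 = 3^3 (b=3); 3→4: 4^4 = 256; 256−1 = 255
i=2: 255 = 3·4^3 + 3·4^2 + 3·4 + 3 (b=4); 4→5: 3·5^3 + 3·5^2 + 3·5 + 3 = 468; 468−1 = 467
i=3: 467 = 3·5^3 + 3·5^2 + 3·5 + 2 (b=5); 5→6: 3·6^3 + 3·6^2 + 3·6 + 2 = 776; 776−1 = 775
i=4: 775 = 3·6^3 + 3·6^2 + 3·6 + 1 (b=6); 6→7: 3·7^3 + 3·7^2 + 3·7 + 1 = 1198; 1198−1 = 1197
i=5: 1197 = 3·7^3 + 3·7^2 + 3·7 (b=7); 7→8: 3·8^3 + 3·8^2 + 3·8 = 1752; 1752−1 = 1751

1197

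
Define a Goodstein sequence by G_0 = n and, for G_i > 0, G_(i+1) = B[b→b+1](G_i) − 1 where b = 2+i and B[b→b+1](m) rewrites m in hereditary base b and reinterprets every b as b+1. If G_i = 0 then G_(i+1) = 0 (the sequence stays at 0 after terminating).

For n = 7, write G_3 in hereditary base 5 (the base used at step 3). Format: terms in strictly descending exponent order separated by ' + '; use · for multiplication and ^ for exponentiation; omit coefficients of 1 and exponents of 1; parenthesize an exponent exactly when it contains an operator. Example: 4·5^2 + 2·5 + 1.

5^5 + 2

G_0=7  [base 2] 2^2 + 2 + 1  →[2↦3]→  3^3 + 3 + 1 = 31  −1 ⇒ G_1=30
G_1=30  [base 3] 3^3 + 3  →[3↦4]→  4^4 + 4 = 260  −1 ⇒ G_2=259
G_2=259  [base 4] 4^4 + 3  →[4↦5]→  5^5 + 3 = 3128  −1 ⇒ G_3=3127
G_3=3127  [base 5] 5^5 + 2  →[5↦6]→  6^6 + 2 = 46658  −1 ⇒ G_4=46657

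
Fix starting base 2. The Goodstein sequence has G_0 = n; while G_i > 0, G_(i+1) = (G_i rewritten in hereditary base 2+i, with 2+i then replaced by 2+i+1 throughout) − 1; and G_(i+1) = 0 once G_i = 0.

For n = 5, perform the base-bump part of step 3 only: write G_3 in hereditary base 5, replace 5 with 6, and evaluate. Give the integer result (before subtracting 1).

i=0: 5 = 2^2 + 1 (b=2); 2→3: 3^3 + 1 = 28; 28−1 = 27
i=1: 27 = 3^3 (b=3); 3→4: 4^4 = 256; 256−1 = 255
i=2: 255 = 3·4^3 + 3·4^2 + 3·4 + 3 (b=4); 4→5: 3·5^3 + 3·5^2 + 3·5 + 3 = 468; 468−1 = 467
i=3: 467 = 3·5^3 + 3·5^2 + 3·5 + 2 (b=5); 5→6: 3·6^3 + 3·6^2 + 3·6 + 2 = 776; 776−1 = 775

776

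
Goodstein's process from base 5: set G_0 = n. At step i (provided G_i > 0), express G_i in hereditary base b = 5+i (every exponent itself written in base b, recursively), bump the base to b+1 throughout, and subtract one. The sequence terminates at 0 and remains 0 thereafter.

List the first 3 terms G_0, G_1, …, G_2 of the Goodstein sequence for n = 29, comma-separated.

(0) 29|_5 = 5^2 + 4 ↦ 6^2 + 4|_6 = 40 ⇒ 39
(1) 39|_6 = 6^2 + 3 ↦ 7^2 + 3|_7 = 52 ⇒ 51

29, 39, 51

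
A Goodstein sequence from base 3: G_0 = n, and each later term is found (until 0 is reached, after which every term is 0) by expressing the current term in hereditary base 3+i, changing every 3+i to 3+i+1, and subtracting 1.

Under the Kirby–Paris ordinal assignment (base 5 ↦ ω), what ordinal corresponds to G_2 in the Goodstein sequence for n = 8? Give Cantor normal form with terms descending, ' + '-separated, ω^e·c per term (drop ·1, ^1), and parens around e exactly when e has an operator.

ω·2

8 —HB3→ 2·3 + 2 —bump→ 2·4 + 2 = 10 —(−1)→ 9
9 —HB4→ 2·4 + 1 —bump→ 2·5 + 1 = 11 —(−1)→ 10
10 —HB5→ 2·5 —bump→ 2·6 = 12 —(−1)→ 11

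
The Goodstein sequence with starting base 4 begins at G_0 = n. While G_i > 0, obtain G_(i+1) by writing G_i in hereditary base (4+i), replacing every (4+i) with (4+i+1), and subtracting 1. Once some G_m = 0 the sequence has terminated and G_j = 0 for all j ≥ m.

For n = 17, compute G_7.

step 0: 17 = 4^2 + 1; sub 5 for 4: 5^2 + 1; = 26; G_1 = 26−1 = 25
step 1: 25 = 5^2; sub 6 for 5: 6^2; = 36; G_2 = 36−1 = 35
step 2: 35 = 5·6 + 5; sub 7 for 6: 5·7 + 5; = 40; G_3 = 40−1 = 39
step 3: 39 = 5·7 + 4; sub 8 for 7: 5·8 + 4; = 44; G_4 = 44−1 = 43
step 4: 43 = 5·8 + 3; sub 9 for 8: 5·9 + 3; = 48; G_5 = 48−1 = 47
step 5: 47 = 5·9 + 2; sub 10 for 9: 5·10 + 2; = 52; G_6 = 52−1 = 51
step 6: 51 = 5·10 + 1; sub 11 for 10: 5·11 + 1; = 56; G_7 = 56−1 = 55
step 7: 55 = 5·11; sub 12 for 11: 5·12; = 60; G_8 = 60−1 = 59

55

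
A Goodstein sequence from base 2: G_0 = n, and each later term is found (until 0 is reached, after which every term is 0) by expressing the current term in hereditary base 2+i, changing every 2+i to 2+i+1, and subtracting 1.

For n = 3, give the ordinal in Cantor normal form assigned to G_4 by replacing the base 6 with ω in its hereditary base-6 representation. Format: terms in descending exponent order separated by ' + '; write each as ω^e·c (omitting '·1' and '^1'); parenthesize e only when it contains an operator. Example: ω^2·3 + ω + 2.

base 2: 3 = 2 + 1; at 3: 3 + 1 = 4; next = 3
base 3: 3 = 3; at 4: 4 = 4; next = 3
base 4: 3 = 3; at 5: 3 = 3; next = 2
base 5: 2 = 2; at 6: 2 = 2; next = 1
base 6: 1 = 1; at 7: 1 = 1; next = 0

1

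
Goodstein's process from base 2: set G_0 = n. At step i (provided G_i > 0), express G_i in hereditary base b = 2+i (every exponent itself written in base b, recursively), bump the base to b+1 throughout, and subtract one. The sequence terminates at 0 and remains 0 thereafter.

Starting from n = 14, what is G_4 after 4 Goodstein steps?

i=0: 14 = 2^(2 + 1) + 2^2 + 2 (b=2); 2→3: 3^(3 + 1) + 3^3 + 3 = 111; 111−1 = 110
i=1: 110 = 3^(3 + 1) + 3^3 + 2 (b=3); 3→4: 4^(4 + 1) + 4^4 + 2 = 1282; 1282−1 = 1281
i=2: 1281 = 4^(4 + 1) + 4^4 + 1 (b=4); 4→5: 5^(5 + 1) + 5^5 + 1 = 18751; 18751−1 = 18750
i=3: 18750 = 5^(5 + 1) + 5^5 (b=5); 5→6: 6^(6 + 1) + 6^6 = 326592; 326592−1 = 326591

326591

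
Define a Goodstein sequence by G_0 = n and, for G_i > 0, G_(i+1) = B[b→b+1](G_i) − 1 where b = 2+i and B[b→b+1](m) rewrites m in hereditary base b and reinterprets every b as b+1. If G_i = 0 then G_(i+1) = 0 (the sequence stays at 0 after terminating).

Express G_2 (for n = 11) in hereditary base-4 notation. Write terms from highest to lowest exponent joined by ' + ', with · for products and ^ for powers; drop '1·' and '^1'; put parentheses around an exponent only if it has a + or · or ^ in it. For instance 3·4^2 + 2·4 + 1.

4^(4 + 1) + 3

step 0: 11 = 2^(2 + 1) + 2 + 1; sub 3 for 2: 3^(3 + 1) + 3 + 1; = 85; G_1 = 85−1 = 84
step 1: 84 = 3^(3 + 1) + 3; sub 4 for 3: 4^(4 + 1) + 4; = 1028; G_2 = 1028−1 = 1027
step 2: 1027 = 4^(4 + 1) + 3; sub 5 for 4: 5^(5 + 1) + 3; = 15628; G_3 = 15628−1 = 15627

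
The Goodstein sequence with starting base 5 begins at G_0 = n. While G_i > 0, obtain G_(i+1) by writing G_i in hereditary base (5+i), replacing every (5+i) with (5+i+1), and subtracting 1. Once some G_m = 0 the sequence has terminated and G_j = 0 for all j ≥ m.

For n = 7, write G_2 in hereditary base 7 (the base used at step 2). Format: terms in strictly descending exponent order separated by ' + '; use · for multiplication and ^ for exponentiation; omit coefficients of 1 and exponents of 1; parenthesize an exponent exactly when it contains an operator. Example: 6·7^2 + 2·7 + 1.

7

step 0: 7 = 5 + 2; sub 6 for 5: 6 + 2; = 8; G_1 = 8−1 = 7
step 1: 7 = 6 + 1; sub 7 for 6: 7 + 1; = 8; G_2 = 8−1 = 7
step 2: 7 = 7; sub 8 for 7: 8; = 8; G_3 = 8−1 = 7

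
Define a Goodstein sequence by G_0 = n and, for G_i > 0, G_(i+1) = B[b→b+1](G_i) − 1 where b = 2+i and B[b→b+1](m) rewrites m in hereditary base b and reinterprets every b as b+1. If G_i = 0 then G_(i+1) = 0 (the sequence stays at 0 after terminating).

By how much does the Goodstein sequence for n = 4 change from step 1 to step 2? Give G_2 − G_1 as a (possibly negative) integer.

15

G_0 = 4. HB_2(4) = 2^2. Bump = 27. G_1 = 26.
G_1 = 26. HB_3(26) = 2·3^2 + 2·3 + 2. Bump = 42. G_2 = 41.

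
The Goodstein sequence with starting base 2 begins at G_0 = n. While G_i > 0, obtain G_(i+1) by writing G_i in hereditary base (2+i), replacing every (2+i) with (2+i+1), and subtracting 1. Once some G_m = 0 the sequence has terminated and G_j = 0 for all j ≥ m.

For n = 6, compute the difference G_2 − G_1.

G_0=6  [base 2] 2^2 + 2  →[2↦3]→  3^3 + 3 = 30  −1 ⇒ G_1=29
G_1=29  [base 3] 3^3 + 2  →[3↦4]→  4^4 + 2 = 258  −1 ⇒ G_2=257

228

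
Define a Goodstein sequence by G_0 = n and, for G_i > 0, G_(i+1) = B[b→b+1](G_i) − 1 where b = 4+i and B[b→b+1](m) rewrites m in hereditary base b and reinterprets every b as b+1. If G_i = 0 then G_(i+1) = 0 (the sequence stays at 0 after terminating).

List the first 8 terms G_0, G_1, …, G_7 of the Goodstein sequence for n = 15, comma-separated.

15 —HB4→ 3·4 + 3 —bump→ 3·5 + 3 = 18 —(−1)→ 17
17 —HB5→ 3·5 + 2 —bump→ 3·6 + 2 = 20 —(−1)→ 19
19 —HB6→ 3·6 + 1 —bump→ 3·7 + 1 = 22 —(−1)→ 21
21 —HB7→ 3·7 —bump→ 3·8 = 24 —(−1)→ 23
23 —HB8→ 2·8 + 7 —bump→ 2·9 + 7 = 25 —(−1)→ 24
24 —HB9→ 2·9 + 6 —bump→ 2·10 + 6 = 26 —(−1)→ 25
25 —HB10→ 2·10 + 5 —bump→ 2·11 + 5 = 27 —(−1)→ 26

15, 17, 19, 21, 23, 24, 25, 26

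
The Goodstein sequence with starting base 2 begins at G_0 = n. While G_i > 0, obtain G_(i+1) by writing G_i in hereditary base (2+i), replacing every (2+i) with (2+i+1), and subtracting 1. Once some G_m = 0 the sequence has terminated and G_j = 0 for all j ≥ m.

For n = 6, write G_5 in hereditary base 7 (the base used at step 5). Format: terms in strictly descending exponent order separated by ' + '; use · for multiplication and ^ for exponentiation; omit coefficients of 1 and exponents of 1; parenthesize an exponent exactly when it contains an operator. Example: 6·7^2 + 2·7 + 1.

5·7^5 + 5·7^4 + 5·7^3 + 5·7^2 + 5·7 + 4

G_0 = 6. HB_2(6) = 2^2 + 2. Bump = 30. G_1 = 29.
G_1 = 29. HB_3(29) = 3^3 + 2. Bump = 258. G_2 = 257.
G_2 = 257. HB_4(257) = 4^4 + 1. Bump = 3126. G_3 = 3125.
G_3 = 3125. HB_5(3125) = 5^5. Bump = 46656. G_4 = 46655.
G_4 = 46655. HB_6(46655) = 5·6^5 + 5·6^4 + 5·6^3 + 5·6^2 + 5·6 + 5. Bump = 98040. G_5 = 98039.
G_5 = 98039. HB_7(98039) = 5·7^5 + 5·7^4 + 5·7^3 + 5·7^2 + 5·7 + 4. Bump = 187244. G_6 = 187243.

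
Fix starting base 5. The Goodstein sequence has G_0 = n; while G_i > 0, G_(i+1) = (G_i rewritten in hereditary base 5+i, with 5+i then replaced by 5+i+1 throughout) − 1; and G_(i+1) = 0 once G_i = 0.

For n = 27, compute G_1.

37

G_0=27  [base 5] 5^2 + 2  →[5↦6]→  6^2 + 2 = 38  −1 ⇒ G_1=37
G_1=37  [base 6] 6^2 + 1  →[6↦7]→  7^2 + 1 = 50  −1 ⇒ G_2=49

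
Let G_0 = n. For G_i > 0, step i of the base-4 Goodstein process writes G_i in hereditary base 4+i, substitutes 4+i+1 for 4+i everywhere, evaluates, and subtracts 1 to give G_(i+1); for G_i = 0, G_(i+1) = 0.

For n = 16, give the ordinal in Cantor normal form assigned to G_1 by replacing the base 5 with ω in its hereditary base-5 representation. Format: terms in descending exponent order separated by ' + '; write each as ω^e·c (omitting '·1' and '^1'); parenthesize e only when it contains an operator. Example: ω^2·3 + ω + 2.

i=0: 16 = 4^2 (b=4); 4→5: 5^2 = 25; 25−1 = 24
i=1: 24 = 4·5 + 4 (b=5); 5→6: 4·6 + 4 = 28; 28−1 = 27

ω·4 + 4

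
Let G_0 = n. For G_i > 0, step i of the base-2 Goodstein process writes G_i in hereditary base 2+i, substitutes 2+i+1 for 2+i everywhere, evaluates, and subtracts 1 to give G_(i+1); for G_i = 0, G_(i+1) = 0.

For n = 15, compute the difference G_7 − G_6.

i=0: 15 = 2^(2 + 1) + 2^2 + 2 + 1 (b=2); 2→3: 3^(3 + 1) + 3^3 + 3 + 1 = 112; 112−1 = 111
i=1: 111 = 3^(3 + 1) + 3^3 + 3 (b=3); 3→4: 4^(4 + 1) + 4^4 + 4 = 1284; 1284−1 = 1283
i=2: 1283 = 4^(4 + 1) + 4^4 + 3 (b=4); 4→5: 5^(5 + 1) + 5^5 + 3 = 18753; 18753−1 = 18752
i=3: 18752 = 5^(5 + 1) + 5^5 + 2 (b=5); 5→6: 6^(6 + 1) + 6^6 + 2 = 326594; 326594−1 = 326593
i=4: 326593 = 6^(6 + 1) + 6^6 + 1 (b=6); 6→7: 7^(7 + 1) + 7^7 + 1 = 6588345; 6588345−1 = 6588344
i=5: 6588344 = 7^(7 + 1) + 7^7 (b=7); 7→8: 8^(8 + 1) + 8^8 = 150994944; 150994944−1 = 150994943
i=6: 150994943 = 8^(8 + 1) + 7·8^7 + 7·8^6 + 7·8^5 + 7·8^4 + 7·8^3 + 7·8^2 + 7·8 + 7 (b=8); 8→9: 9^(9 + 1) + 7·9^7 + 7·9^6 + 7·9^5 + 7·9^4 + 7·9^3 + 7·9^2 + 7·9 + 7 = 3524450281; 3524450281−1 = 3524450280

3373455337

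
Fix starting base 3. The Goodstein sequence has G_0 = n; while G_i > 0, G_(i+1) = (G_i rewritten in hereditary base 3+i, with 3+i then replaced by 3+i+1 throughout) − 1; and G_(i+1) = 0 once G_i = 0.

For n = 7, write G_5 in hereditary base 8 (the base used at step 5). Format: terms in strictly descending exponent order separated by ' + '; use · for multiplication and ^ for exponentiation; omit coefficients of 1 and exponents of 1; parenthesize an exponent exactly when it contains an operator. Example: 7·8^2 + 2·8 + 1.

8 + 1

step 0: 7 = 2·3 + 1; sub 4 for 3: 2·4 + 1; = 9; G_1 = 9−1 = 8
step 1: 8 = 2·4; sub 5 for 4: 2·5; = 10; G_2 = 10−1 = 9
step 2: 9 = 5 + 4; sub 6 for 5: 6 + 4; = 10; G_3 = 10−1 = 9
step 3: 9 = 6 + 3; sub 7 for 6: 7 + 3; = 10; G_4 = 10−1 = 9
step 4: 9 = 7 + 2; sub 8 for 7: 8 + 2; = 10; G_5 = 10−1 = 9
step 5: 9 = 8 + 1; sub 9 for 8: 9 + 1; = 10; G_6 = 10−1 = 9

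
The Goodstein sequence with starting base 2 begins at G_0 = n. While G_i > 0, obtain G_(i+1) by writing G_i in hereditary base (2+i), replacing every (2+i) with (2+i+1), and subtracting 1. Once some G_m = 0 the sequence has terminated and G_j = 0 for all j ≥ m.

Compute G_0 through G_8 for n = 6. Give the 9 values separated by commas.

G_0=6  [base 2] 2^2 + 2  →[2↦3]→  3^3 + 3 = 30  −1 ⇒ G_1=29
G_1=29  [base 3] 3^3 + 2  →[3↦4]→  4^4 + 2 = 258  −1 ⇒ G_2=257
G_2=257  [base 4] 4^4 + 1  →[4↦5]→  5^5 + 1 = 3126  −1 ⇒ G_3=3125
G_3=3125  [base 5] 5^5  →[5↦6]→  6^6 = 46656  −1 ⇒ G_4=46655
G_4=46655  [base 6] 5·6^5 + 5·6^4 + 5·6^3 + 5·6^2 + 5·6 + 5  →[6↦7]→  5·7^5 + 5·7^4 + 5·7^3 + 5·7^2 + 5·7 + 5 = 98040  −1 ⇒ G_5=98039
G_5=98039  [base 7] 5·7^5 + 5·7^4 + 5·7^3 + 5·7^2 + 5·7 + 4  →[7↦8]→  5·8^5 + 5·8^4 + 5·8^3 + 5·8^2 + 5·8 + 4 = 187244  −1 ⇒ G_6=187243
G_6=187243  [base 8] 5·8^5 + 5·8^4 + 5·8^3 + 5·8^2 + 5·8 + 3  →[8↦9]→  5·9^5 + 5·9^4 + 5·9^3 + 5·9^2 + 5·9 + 3 = 332148  −1 ⇒ G_7=332147
G_7=332147  [base 9] 5·9^5 + 5·9^4 + 5·9^3 + 5·9^2 + 5·9 + 2  →[9↦10]→  5·10^5 + 5·10^4 + 5·10^3 + 5·10^2 + 5·10 + 2 = 555552  −1 ⇒ G_8=555551

6, 29, 257, 3125, 46655, 98039, 187243, 332147, 555551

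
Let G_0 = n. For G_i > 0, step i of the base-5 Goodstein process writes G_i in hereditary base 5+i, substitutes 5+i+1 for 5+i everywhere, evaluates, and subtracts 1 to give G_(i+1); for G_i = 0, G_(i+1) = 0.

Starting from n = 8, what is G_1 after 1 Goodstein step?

base 5: 8 = 5 + 3; at 6: 6 + 3 = 9; next = 8
base 6: 8 = 6 + 2; at 7: 7 + 2 = 9; next = 8

8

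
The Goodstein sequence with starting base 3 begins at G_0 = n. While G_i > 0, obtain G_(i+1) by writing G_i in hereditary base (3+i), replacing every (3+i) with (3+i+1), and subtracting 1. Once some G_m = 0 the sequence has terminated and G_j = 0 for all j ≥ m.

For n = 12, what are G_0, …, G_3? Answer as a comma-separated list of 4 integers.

step 0: 12 = 3^2 + 3; sub 4 for 3: 4^2 + 4; = 20; G_1 = 20−1 = 19
step 1: 19 = 4^2 + 3; sub 5 for 4: 5^2 + 3; = 28; G_2 = 28−1 = 27
step 2: 27 = 5^2 + 2; sub 6 for 5: 6^2 + 2; = 38; G_3 = 38−1 = 37

12, 19, 27, 37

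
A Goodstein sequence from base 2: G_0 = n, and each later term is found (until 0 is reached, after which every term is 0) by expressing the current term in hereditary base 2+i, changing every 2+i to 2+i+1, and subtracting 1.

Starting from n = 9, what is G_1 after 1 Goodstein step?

81

i=0: 9 = 2^(2 + 1) + 1 (b=2); 2→3: 3^(3 + 1) + 1 = 82; 82−1 = 81
i=1: 81 = 3^(3 + 1) (b=3); 3→4: 4^(4 + 1) = 1024; 1024−1 = 1023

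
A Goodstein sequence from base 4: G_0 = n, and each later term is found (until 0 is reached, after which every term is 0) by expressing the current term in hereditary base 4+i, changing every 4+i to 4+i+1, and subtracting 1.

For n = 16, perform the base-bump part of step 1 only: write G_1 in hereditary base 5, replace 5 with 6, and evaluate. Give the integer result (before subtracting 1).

28

i=0: 16 = 4^2 (b=4); 4→5: 5^2 = 25; 25−1 = 24
i=1: 24 = 4·5 + 4 (b=5); 5→6: 4·6 + 4 = 28; 28−1 = 27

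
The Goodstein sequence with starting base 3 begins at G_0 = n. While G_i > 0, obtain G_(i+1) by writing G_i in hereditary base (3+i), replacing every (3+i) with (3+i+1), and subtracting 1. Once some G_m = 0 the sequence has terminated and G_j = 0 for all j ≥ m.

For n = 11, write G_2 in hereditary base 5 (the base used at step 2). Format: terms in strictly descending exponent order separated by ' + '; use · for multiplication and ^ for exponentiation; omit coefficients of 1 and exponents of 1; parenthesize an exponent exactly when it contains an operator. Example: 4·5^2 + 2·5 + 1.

5^2

[0] 11 ≡ 3^2 + 2 (base 3). Lift 4: 18. −1: 17.
[1] 17 ≡ 4^2 + 1 (base 4). Lift 5: 26. −1: 25.
[2] 25 ≡ 5^2 (base 5). Lift 6: 36. −1: 35.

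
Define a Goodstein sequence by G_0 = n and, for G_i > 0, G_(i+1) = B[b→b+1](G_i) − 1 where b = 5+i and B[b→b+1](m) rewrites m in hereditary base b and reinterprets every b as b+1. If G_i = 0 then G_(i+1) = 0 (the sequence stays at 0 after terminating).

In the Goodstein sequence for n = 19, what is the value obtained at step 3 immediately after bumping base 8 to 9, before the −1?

19 —HB5→ 3·5 + 4 —bump→ 3·6 + 4 = 22 —(−1)→ 21
21 —HB6→ 3·6 + 3 —bump→ 3·7 + 3 = 24 —(−1)→ 23
23 —HB7→ 3·7 + 2 —bump→ 3·8 + 2 = 26 —(−1)→ 25
25 —HB8→ 3·8 + 1 —bump→ 3·9 + 1 = 28 —(−1)→ 27

28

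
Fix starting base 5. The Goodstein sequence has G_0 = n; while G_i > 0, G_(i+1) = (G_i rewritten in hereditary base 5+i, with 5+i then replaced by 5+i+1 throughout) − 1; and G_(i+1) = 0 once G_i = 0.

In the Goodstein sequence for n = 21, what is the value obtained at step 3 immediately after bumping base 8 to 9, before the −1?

(0) 21|_5 = 4·5 + 1 ↦ 4·6 + 1|_6 = 25 ⇒ 24
(1) 24|_6 = 4·6 ↦ 4·7|_7 = 28 ⇒ 27
(2) 27|_7 = 3·7 + 6 ↦ 3·8 + 6|_8 = 30 ⇒ 29

32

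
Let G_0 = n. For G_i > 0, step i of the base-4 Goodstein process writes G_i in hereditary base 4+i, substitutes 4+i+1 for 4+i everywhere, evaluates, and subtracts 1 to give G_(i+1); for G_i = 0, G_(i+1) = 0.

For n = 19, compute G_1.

i=0: 19 = 4^2 + 3 (b=4); 4→5: 5^2 + 3 = 28; 28−1 = 27
i=1: 27 = 5^2 + 2 (b=5); 5→6: 6^2 + 2 = 38; 38−1 = 37

27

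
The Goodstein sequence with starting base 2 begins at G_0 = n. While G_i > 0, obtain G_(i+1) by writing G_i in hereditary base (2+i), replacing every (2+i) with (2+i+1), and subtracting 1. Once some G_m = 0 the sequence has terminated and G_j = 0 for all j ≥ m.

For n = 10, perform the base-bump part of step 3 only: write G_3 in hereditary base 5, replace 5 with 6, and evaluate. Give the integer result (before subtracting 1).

279936

G_0 = 10. HB_2(10) = 2^(2 + 1) + 2. Bump = 84. G_1 = 83.
G_1 = 83. HB_3(83) = 3^(3 + 1) + 2. Bump = 1026. G_2 = 1025.
G_2 = 1025. HB_4(1025) = 4^(4 + 1) + 1. Bump = 15626. G_3 = 15625.
G_3 = 15625. HB_5(15625) = 5^(5 + 1). Bump = 279936. G_4 = 279935.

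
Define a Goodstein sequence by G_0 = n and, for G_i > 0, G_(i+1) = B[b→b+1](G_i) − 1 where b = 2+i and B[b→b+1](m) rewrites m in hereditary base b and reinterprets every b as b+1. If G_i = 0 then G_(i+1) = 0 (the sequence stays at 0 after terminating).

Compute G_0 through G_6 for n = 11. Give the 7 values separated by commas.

11, 84, 1027, 15627, 279937, 5764801, 134217727

G_0=11  [base 2] 2^(2 + 1) + 2 + 1  →[2↦3]→  3^(3 + 1) + 3 + 1 = 85  −1 ⇒ G_1=84
G_1=84  [base 3] 3^(3 + 1) + 3  →[3↦4]→  4^(4 + 1) + 4 = 1028  −1 ⇒ G_2=1027
G_2=1027  [base 4] 4^(4 + 1) + 3  →[4↦5]→  5^(5 + 1) + 3 = 15628  −1 ⇒ G_3=15627
G_3=15627  [base 5] 5^(5 + 1) + 2  →[5↦6]→  6^(6 + 1) + 2 = 279938  −1 ⇒ G_4=279937
G_4=279937  [base 6] 6^(6 + 1) + 1  →[6↦7]→  7^(7 + 1) + 1 = 5764802  −1 ⇒ G_5=5764801
G_5=5764801  [base 7] 7^(7 + 1)  →[7↦8]→  8^(8 + 1) = 134217728  −1 ⇒ G_6=134217727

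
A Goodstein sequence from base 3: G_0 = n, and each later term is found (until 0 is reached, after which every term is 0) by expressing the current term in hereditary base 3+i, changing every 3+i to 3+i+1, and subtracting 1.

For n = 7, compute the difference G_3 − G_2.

0

G_0 = 7. HB_3(7) = 2·3 + 1. Bump = 9. G_1 = 8.
G_1 = 8. HB_4(8) = 2·4. Bump = 10. G_2 = 9.
G_2 = 9. HB_5(9) = 5 + 4. Bump = 10. G_3 = 9.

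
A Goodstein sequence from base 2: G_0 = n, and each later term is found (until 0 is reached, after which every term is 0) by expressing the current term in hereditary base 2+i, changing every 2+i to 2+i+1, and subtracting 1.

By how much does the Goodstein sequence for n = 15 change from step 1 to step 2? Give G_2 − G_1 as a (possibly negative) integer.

1172

(0) 15|_2 = 2^(2 + 1) + 2^2 + 2 + 1 ↦ 3^(3 + 1) + 3^3 + 3 + 1|_3 = 112 ⇒ 111
(1) 111|_3 = 3^(3 + 1) + 3^3 + 3 ↦ 4^(4 + 1) + 4^4 + 4|_4 = 1284 ⇒ 1283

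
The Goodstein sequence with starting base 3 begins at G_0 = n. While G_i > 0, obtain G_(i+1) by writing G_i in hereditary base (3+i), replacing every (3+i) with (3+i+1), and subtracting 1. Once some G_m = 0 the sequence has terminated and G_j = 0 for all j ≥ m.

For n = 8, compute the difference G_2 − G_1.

G_0=8  [base 3] 2·3 + 2  →[3↦4]→  2·4 + 2 = 10  −1 ⇒ G_1=9
G_1=9  [base 4] 2·4 + 1  →[4↦5]→  2·5 + 1 = 11  −1 ⇒ G_2=10

1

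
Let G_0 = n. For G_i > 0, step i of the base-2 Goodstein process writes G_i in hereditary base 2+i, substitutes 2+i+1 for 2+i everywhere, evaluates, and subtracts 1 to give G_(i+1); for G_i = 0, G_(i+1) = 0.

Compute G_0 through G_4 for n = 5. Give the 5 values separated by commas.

5, 27, 255, 467, 775

i=0: 5 = 2^2 + 1 (b=2); 2→3: 3^3 + 1 = 28; 28−1 = 27
i=1: 27 = 3^3 (b=3); 3→4: 4^4 = 256; 256−1 = 255
i=2: 255 = 3·4^3 + 3·4^2 + 3·4 + 3 (b=4); 4→5: 3·5^3 + 3·5^2 + 3·5 + 3 = 468; 468−1 = 467
i=3: 467 = 3·5^3 + 3·5^2 + 3·5 + 2 (b=5); 5→6: 3·6^3 + 3·6^2 + 3·6 + 2 = 776; 776−1 = 775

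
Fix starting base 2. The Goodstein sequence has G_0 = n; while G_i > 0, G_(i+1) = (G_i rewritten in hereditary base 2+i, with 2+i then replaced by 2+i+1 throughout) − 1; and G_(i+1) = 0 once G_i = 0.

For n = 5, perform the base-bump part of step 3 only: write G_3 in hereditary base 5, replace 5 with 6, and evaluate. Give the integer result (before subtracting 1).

[0] 5 ≡ 2^2 + 1 (base 2). Lift 3: 28. −1: 27.
[1] 27 ≡ 3^3 (base 3). Lift 4: 256. −1: 255.
[2] 255 ≡ 3·4^3 + 3·4^2 + 3·4 + 3 (base 4). Lift 5: 468. −1: 467.

776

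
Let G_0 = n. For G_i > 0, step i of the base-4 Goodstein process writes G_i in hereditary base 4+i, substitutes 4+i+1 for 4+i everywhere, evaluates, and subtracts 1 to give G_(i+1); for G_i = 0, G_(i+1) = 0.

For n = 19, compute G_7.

81

step 0: 19 = 4^2 + 3; sub 5 for 4: 5^2 + 3; = 28; G_1 = 28−1 = 27
step 1: 27 = 5^2 + 2; sub 6 for 5: 6^2 + 2; = 38; G_2 = 38−1 = 37
step 2: 37 = 6^2 + 1; sub 7 for 6: 7^2 + 1; = 50; G_3 = 50−1 = 49
step 3: 49 = 7^2; sub 8 for 7: 8^2; = 64; G_4 = 64−1 = 63
step 4: 63 = 7·8 + 7; sub 9 for 8: 7·9 + 7; = 70; G_5 = 70−1 = 69
step 5: 69 = 7·9 + 6; sub 10 for 9: 7·10 + 6; = 76; G_6 = 76−1 = 75
step 6: 75 = 7·10 + 5; sub 11 for 10: 7·11 + 5; = 82; G_7 = 82−1 = 81
step 7: 81 = 7·11 + 4; sub 12 for 11: 7·12 + 4; = 88; G_8 = 88−1 = 87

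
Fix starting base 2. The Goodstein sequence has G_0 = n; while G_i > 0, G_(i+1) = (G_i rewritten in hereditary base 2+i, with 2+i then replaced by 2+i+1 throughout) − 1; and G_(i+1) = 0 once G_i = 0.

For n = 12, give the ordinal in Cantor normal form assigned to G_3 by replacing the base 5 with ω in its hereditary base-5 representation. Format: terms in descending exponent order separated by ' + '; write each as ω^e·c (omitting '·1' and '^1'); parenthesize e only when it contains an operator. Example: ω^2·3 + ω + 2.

(0) 12|_2 = 2^(2 + 1) + 2^2 ↦ 3^(3 + 1) + 3^3|_3 = 108 ⇒ 107
(1) 107|_3 = 3^(3 + 1) + 2·3^2 + 2·3 + 2 ↦ 4^(4 + 1) + 2·4^2 + 2·4 + 2|_4 = 1066 ⇒ 1065
(2) 1065|_4 = 4^(4 + 1) + 2·4^2 + 2·4 + 1 ↦ 5^(5 + 1) + 2·5^2 + 2·5 + 1|_5 = 15686 ⇒ 15685

ω^(ω + 1) + ω^2·2 + ω·2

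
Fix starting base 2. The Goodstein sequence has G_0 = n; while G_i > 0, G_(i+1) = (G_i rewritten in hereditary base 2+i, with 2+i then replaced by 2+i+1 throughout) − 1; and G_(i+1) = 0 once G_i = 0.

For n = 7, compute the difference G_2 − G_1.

229

G_0 = 7. HB_2(7) = 2^2 + 2 + 1. Bump = 31. G_1 = 30.
G_1 = 30. HB_3(30) = 3^3 + 3. Bump = 260. G_2 = 259.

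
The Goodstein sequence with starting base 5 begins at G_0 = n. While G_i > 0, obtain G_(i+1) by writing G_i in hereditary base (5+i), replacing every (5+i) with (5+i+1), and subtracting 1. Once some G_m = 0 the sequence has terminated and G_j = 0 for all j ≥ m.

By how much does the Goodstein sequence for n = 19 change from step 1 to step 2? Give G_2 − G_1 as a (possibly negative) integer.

2

G_0 = 19. HB_5(19) = 3·5 + 4. Bump = 22. G_1 = 21.
G_1 = 21. HB_6(21) = 3·6 + 3. Bump = 24. G_2 = 23.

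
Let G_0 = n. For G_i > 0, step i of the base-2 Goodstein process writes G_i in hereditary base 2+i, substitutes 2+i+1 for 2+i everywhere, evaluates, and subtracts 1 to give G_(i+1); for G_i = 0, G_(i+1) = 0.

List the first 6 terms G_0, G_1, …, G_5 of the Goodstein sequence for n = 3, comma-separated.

3, 3, 3, 2, 1, 0

step 0: 3 = 2 + 1; sub 3 for 2: 3 + 1; = 4; G_1 = 4−1 = 3
step 1: 3 = 3; sub 4 for 3: 4; = 4; G_2 = 4−1 = 3
step 2: 3 = 3; sub 5 for 4: 3; = 3; G_3 = 3−1 = 2
step 3: 2 = 2; sub 6 for 5: 2; = 2; G_4 = 2−1 = 1
step 4: 1 = 1; sub 7 for 6: 1; = 1; G_5 = 1−1 = 0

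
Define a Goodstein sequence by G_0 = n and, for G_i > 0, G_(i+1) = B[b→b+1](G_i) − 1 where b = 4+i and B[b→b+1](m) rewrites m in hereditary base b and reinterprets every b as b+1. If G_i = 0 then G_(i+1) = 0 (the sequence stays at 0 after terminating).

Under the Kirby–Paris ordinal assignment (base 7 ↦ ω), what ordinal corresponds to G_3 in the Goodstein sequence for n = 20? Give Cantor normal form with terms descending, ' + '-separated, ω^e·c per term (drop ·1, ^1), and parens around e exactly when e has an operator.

ω^2 + 2

(0) 20|_4 = 4^2 + 4 ↦ 5^2 + 5|_5 = 30 ⇒ 29
(1) 29|_5 = 5^2 + 4 ↦ 6^2 + 4|_6 = 40 ⇒ 39
(2) 39|_6 = 6^2 + 3 ↦ 7^2 + 3|_7 = 52 ⇒ 51
(3) 51|_7 = 7^2 + 2 ↦ 8^2 + 2|_8 = 66 ⇒ 65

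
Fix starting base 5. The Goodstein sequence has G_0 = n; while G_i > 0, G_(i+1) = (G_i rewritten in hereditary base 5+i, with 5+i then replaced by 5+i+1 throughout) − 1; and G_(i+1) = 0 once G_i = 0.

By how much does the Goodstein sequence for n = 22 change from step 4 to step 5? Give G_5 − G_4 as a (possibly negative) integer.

2

i=0: 22 = 4·5 + 2 (b=5); 5→6: 4·6 + 2 = 26; 26−1 = 25
i=1: 25 = 4·6 + 1 (b=6); 6→7: 4·7 + 1 = 29; 29−1 = 28
i=2: 28 = 4·7 (b=7); 7→8: 4·8 = 32; 32−1 = 31
i=3: 31 = 3·8 + 7 (b=8); 8→9: 3·9 + 7 = 34; 34−1 = 33
i=4: 33 = 3·9 + 6 (b=9); 9→10: 3·10 + 6 = 36; 36−1 = 35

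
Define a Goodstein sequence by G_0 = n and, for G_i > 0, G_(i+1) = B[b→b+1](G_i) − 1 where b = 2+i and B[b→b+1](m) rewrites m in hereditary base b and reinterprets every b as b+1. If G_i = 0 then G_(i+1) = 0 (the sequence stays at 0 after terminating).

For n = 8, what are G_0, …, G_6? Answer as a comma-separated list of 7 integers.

8, 80, 553, 6310, 93395, 1647195, 33554571

8 —HB2→ 2^(2 + 1) —bump→ 3^(3 + 1) = 81 —(−1)→ 80
80 —HB3→ 2·3^3 + 2·3^2 + 2·3 + 2 —bump→ 2·4^4 + 2·4^2 + 2·4 + 2 = 554 —(−1)→ 553
553 —HB4→ 2·4^4 + 2·4^2 + 2·4 + 1 —bump→ 2·5^5 + 2·5^2 + 2·5 + 1 = 6311 —(−1)→ 6310
6310 —HB5→ 2·5^5 + 2·5^2 + 2·5 —bump→ 2·6^6 + 2·6^2 + 2·6 = 93396 —(−1)→ 93395
93395 —HB6→ 2·6^6 + 2·6^2 + 6 + 5 —bump→ 2·7^7 + 2·7^2 + 7 + 5 = 1647196 —(−1)→ 1647195
1647195 —HB7→ 2·7^7 + 2·7^2 + 7 + 4 —bump→ 2·8^8 + 2·8^2 + 8 + 4 = 33554572 —(−1)→ 33554571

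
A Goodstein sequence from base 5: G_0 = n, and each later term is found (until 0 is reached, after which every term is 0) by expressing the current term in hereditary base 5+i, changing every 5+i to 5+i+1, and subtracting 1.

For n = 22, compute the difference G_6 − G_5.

2

base 5: 22 = 4·5 + 2; at 6: 4·6 + 2 = 26; next = 25
base 6: 25 = 4·6 + 1; at 7: 4·7 + 1 = 29; next = 28
base 7: 28 = 4·7; at 8: 4·8 = 32; next = 31
base 8: 31 = 3·8 + 7; at 9: 3·9 + 7 = 34; next = 33
base 9: 33 = 3·9 + 6; at 10: 3·10 + 6 = 36; next = 35
base 10: 35 = 3·10 + 5; at 11: 3·11 + 5 = 38; next = 37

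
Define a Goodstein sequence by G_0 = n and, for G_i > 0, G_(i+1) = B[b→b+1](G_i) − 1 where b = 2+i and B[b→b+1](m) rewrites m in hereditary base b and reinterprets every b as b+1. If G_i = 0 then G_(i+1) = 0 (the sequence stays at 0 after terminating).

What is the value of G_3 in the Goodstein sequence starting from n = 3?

G_0 = 3. HB_2(3) = 2 + 1. Bump = 4. G_1 = 3.
G_1 = 3. HB_3(3) = 3. Bump = 4. G_2 = 3.
G_2 = 3. HB_4(3) = 3. Bump = 3. G_3 = 2.
G_3 = 2. HB_5(2) = 2. Bump = 2. G_4 = 1.

2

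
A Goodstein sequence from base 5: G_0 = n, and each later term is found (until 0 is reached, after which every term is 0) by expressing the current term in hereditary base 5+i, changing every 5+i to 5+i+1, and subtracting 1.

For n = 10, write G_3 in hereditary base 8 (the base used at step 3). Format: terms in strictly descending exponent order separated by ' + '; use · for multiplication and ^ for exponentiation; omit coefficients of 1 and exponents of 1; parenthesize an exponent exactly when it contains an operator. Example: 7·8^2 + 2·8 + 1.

8 + 3

[0] 10 ≡ 2·5 (base 5). Lift 6: 12. −1: 11.
[1] 11 ≡ 6 + 5 (base 6). Lift 7: 12. −1: 11.
[2] 11 ≡ 7 + 4 (base 7). Lift 8: 12. −1: 11.
[3] 11 ≡ 8 + 3 (base 8). Lift 9: 12. −1: 11.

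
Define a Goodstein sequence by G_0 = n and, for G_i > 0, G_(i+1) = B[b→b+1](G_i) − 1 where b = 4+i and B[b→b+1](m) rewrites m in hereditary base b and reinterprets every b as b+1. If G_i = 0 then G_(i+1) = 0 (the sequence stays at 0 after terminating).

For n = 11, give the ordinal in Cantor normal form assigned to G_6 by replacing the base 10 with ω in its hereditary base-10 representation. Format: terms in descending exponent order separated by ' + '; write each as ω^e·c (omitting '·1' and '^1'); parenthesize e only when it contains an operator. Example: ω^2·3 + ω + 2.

ω + 5

G_0 = 11. HB_4(11) = 2·4 + 3. Bump = 13. G_1 = 12.
G_1 = 12. HB_5(12) = 2·5 + 2. Bump = 14. G_2 = 13.
G_2 = 13. HB_6(13) = 2·6 + 1. Bump = 15. G_3 = 14.
G_3 = 14. HB_7(14) = 2·7. Bump = 16. G_4 = 15.
G_4 = 15. HB_8(15) = 8 + 7. Bump = 16. G_5 = 15.
G_5 = 15. HB_9(15) = 9 + 6. Bump = 16. G_6 = 15.
G_6 = 15. HB_10(15) = 10 + 5. Bump = 16. G_7 = 15.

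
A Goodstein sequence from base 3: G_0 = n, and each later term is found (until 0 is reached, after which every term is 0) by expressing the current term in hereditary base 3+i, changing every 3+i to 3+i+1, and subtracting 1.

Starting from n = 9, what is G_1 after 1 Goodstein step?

9 —HB3→ 3^2 —bump→ 4^2 = 16 —(−1)→ 15
15 —HB4→ 3·4 + 3 —bump→ 3·5 + 3 = 18 —(−1)→ 17

15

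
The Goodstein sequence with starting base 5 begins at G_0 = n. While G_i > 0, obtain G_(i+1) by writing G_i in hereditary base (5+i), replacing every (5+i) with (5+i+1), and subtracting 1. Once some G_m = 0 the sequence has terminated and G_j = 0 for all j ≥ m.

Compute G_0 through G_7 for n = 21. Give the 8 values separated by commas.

21, 24, 27, 29, 31, 33, 35, 37

step 0: 21 = 4·5 + 1; sub 6 for 5: 4·6 + 1; = 25; G_1 = 25−1 = 24
step 1: 24 = 4·6; sub 7 for 6: 4·7; = 28; G_2 = 28−1 = 27
step 2: 27 = 3·7 + 6; sub 8 for 7: 3·8 + 6; = 30; G_3 = 30−1 = 29
step 3: 29 = 3·8 + 5; sub 9 for 8: 3·9 + 5; = 32; G_4 = 32−1 = 31
step 4: 31 = 3·9 + 4; sub 10 for 9: 3·10 + 4; = 34; G_5 = 34−1 = 33
step 5: 33 = 3·10 + 3; sub 11 for 10: 3·11 + 3; = 36; G_6 = 36−1 = 35
step 6: 35 = 3·11 + 2; sub 12 for 11: 3·12 + 2; = 38; G_7 = 38−1 = 37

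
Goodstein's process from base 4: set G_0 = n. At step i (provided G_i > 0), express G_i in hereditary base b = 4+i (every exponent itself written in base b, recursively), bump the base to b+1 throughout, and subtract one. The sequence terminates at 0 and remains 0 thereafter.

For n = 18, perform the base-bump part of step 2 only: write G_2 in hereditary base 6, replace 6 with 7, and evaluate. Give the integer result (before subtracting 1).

49

(0) 18|_4 = 4^2 + 2 ↦ 5^2 + 2|_5 = 27 ⇒ 26
(1) 26|_5 = 5^2 + 1 ↦ 6^2 + 1|_6 = 37 ⇒ 36
(2) 36|_6 = 6^2 ↦ 7^2|_7 = 49 ⇒ 48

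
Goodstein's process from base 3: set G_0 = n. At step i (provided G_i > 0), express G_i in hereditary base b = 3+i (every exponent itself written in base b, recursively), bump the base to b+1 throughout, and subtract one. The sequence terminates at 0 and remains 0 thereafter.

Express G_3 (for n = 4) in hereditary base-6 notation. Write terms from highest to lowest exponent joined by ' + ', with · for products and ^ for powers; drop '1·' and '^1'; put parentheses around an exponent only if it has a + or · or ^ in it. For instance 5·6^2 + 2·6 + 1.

base 3: 4 = 3 + 1; at 4: 4 + 1 = 5; next = 4
base 4: 4 = 4; at 5: 5 = 5; next = 4
base 5: 4 = 4; at 6: 4 = 4; next = 3
base 6: 3 = 3; at 7: 3 = 3; next = 2

3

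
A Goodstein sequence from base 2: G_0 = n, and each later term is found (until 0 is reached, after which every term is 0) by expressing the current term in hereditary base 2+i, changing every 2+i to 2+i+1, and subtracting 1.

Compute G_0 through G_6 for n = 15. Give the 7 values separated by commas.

15 —HB2→ 2^(2 + 1) + 2^2 + 2 + 1 —bump→ 3^(3 + 1) + 3^3 + 3 + 1 = 112 —(−1)→ 111
111 —HB3→ 3^(3 + 1) + 3^3 + 3 —bump→ 4^(4 + 1) + 4^4 + 4 = 1284 —(−1)→ 1283
1283 —HB4→ 4^(4 + 1) + 4^4 + 3 —bump→ 5^(5 + 1) + 5^5 + 3 = 18753 —(−1)→ 18752
18752 —HB5→ 5^(5 + 1) + 5^5 + 2 —bump→ 6^(6 + 1) + 6^6 + 2 = 326594 —(−1)→ 326593
326593 —HB6→ 6^(6 + 1) + 6^6 + 1 —bump→ 7^(7 + 1) + 7^7 + 1 = 6588345 —(−1)→ 6588344
6588344 —HB7→ 7^(7 + 1) + 7^7 —bump→ 8^(8 + 1) + 8^8 = 150994944 —(−1)→ 150994943

15, 111, 1283, 18752, 326593, 6588344, 150994943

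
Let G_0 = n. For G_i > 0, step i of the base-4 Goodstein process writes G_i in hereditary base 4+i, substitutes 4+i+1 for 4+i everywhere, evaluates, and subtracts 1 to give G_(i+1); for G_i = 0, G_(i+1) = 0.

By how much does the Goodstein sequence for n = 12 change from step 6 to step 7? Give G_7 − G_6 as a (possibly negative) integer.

G_0=12  [base 4] 3·4  →[4↦5]→  3·5 = 15  −1 ⇒ G_1=14
G_1=14  [base 5] 2·5 + 4  →[5↦6]→  2·6 + 4 = 16  −1 ⇒ G_2=15
G_2=15  [base 6] 2·6 + 3  →[6↦7]→  2·7 + 3 = 17  −1 ⇒ G_3=16
G_3=16  [base 7] 2·7 + 2  →[7↦8]→  2·8 + 2 = 18  −1 ⇒ G_4=17
G_4=17  [base 8] 2·8 + 1  →[8↦9]→  2·9 + 1 = 19  −1 ⇒ G_5=18
G_5=18  [base 9] 2·9  →[9↦10]→  2·10 = 20  −1 ⇒ G_6=19
G_6=19  [base 10] 10 + 9  →[10↦11]→  11 + 9 = 20  −1 ⇒ G_7=19

0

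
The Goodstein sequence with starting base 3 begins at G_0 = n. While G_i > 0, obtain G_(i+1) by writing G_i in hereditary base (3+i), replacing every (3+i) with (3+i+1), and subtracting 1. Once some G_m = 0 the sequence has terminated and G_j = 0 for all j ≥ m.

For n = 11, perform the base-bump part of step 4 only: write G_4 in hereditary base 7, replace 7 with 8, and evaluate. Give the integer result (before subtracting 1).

G_0=11  [base 3] 3^2 + 2  →[3↦4]→  4^2 + 2 = 18  −1 ⇒ G_1=17
G_1=17  [base 4] 4^2 + 1  →[4↦5]→  5^2 + 1 = 26  −1 ⇒ G_2=25
G_2=25  [base 5] 5^2  →[5↦6]→  6^2 = 36  −1 ⇒ G_3=35
G_3=35  [base 6] 5·6 + 5  →[6↦7]→  5·7 + 5 = 40  −1 ⇒ G_4=39
G_4=39  [base 7] 5·7 + 4  →[7↦8]→  5·8 + 4 = 44  −1 ⇒ G_5=43

44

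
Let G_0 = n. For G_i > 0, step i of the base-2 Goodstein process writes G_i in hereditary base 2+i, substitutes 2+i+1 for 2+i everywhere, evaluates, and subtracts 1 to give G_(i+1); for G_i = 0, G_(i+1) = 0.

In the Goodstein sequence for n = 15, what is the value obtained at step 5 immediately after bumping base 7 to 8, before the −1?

150994944

base 2: 15 = 2^(2 + 1) + 2^2 + 2 + 1; at 3: 3^(3 + 1) + 3^3 + 3 + 1 = 112; next = 111
base 3: 111 = 3^(3 + 1) + 3^3 + 3; at 4: 4^(4 + 1) + 4^4 + 4 = 1284; next = 1283
base 4: 1283 = 4^(4 + 1) + 4^4 + 3; at 5: 5^(5 + 1) + 5^5 + 3 = 18753; next = 18752
base 5: 18752 = 5^(5 + 1) + 5^5 + 2; at 6: 6^(6 + 1) + 6^6 + 2 = 326594; next = 326593
base 6: 326593 = 6^(6 + 1) + 6^6 + 1; at 7: 7^(7 + 1) + 7^7 + 1 = 6588345; next = 6588344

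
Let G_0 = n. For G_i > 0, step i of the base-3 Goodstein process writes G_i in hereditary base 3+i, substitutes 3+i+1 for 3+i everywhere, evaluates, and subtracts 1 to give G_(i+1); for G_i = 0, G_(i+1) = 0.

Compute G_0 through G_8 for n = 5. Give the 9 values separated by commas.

5, 5, 5, 5, 4, 3, 2, 1, 0

[0] 5 ≡ 3 + 2 (base 3). Lift 4: 6. −1: 5.
[1] 5 ≡ 4 + 1 (base 4). Lift 5: 6. −1: 5.
[2] 5 ≡ 5 (base 5). Lift 6: 6. −1: 5.
[3] 5 ≡ 5 (base 6). Lift 7: 5. −1: 4.
[4] 4 ≡ 4 (base 7). Lift 8: 4. −1: 3.
[5] 3 ≡ 3 (base 8). Lift 9: 3. −1: 2.
[6] 2 ≡ 2 (base 9). Lift 10: 2. −1: 1.
[7] 1 ≡ 1 (base 10). Lift 11: 1. −1: 0.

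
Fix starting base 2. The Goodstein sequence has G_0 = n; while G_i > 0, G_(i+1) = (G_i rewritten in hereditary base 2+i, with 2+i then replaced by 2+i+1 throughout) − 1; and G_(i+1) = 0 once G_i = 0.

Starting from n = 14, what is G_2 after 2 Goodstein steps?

1281

i=0: 14 = 2^(2 + 1) + 2^2 + 2 (b=2); 2→3: 3^(3 + 1) + 3^3 + 3 = 111; 111−1 = 110
i=1: 110 = 3^(3 + 1) + 3^3 + 2 (b=3); 3→4: 4^(4 + 1) + 4^4 + 2 = 1282; 1282−1 = 1281
i=2: 1281 = 4^(4 + 1) + 4^4 + 1 (b=4); 4→5: 5^(5 + 1) + 5^5 + 1 = 18751; 18751−1 = 18750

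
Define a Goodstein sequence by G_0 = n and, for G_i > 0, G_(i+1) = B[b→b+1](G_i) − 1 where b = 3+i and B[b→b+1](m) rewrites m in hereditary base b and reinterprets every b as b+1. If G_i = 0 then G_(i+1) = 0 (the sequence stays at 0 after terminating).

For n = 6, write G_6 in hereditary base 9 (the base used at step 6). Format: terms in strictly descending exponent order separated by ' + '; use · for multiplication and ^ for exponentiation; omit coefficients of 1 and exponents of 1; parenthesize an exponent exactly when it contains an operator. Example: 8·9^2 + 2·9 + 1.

6

G_0=6  [base 3] 2·3  →[3↦4]→  2·4 = 8  −1 ⇒ G_1=7
G_1=7  [base 4] 4 + 3  →[4↦5]→  5 + 3 = 8  −1 ⇒ G_2=7
G_2=7  [base 5] 5 + 2  →[5↦6]→  6 + 2 = 8  −1 ⇒ G_3=7
G_3=7  [base 6] 6 + 1  →[6↦7]→  7 + 1 = 8  −1 ⇒ G_4=7
G_4=7  [base 7] 7  →[7↦8]→  8 = 8  −1 ⇒ G_5=7
G_5=7  [base 8] 7  →[8↦9]→  7 = 7  −1 ⇒ G_6=6
G_6=6  [base 9] 6  →[9↦10]→  6 = 6  −1 ⇒ G_7=5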